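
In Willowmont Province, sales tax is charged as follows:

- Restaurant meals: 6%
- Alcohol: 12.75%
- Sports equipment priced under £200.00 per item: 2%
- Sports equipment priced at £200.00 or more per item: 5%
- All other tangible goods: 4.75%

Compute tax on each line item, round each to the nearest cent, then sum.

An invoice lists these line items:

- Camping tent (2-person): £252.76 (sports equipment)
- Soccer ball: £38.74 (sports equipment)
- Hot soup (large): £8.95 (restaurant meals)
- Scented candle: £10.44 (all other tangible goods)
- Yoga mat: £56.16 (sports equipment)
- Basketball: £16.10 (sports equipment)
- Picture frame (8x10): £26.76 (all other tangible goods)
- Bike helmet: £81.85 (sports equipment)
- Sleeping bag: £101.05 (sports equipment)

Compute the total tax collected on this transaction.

£20.82

Camping tent (2-person) £252.76: sports equipment, £200.00 or more → 5% → £12.64
Soccer ball £38.74: sports equipment, under £200.00 → 2% → £0.77
Hot soup (large) £8.95: restaurant meals → 6% → £0.54
Scented candle £10.44: all other tangible goods → 4.75% → £0.50
Yoga mat £56.16: sports equipment, under £200.00 → 2% → £1.12
Basketball £16.10: sports equipment, under £200.00 → 2% → £0.32
Picture frame (8x10) £26.76: all other tangible goods → 4.75% → £1.27
Bike helmet £81.85: sports equipment, under £200.00 → 2% → £1.64
Sleeping bag £101.05: sports equipment, under £200.00 → 2% → £2.02
Total tax = £12.64 + £0.77 + £0.54 + £0.50 + £1.12 + £0.32 + £1.27 + £1.64 + £2.02 = £20.82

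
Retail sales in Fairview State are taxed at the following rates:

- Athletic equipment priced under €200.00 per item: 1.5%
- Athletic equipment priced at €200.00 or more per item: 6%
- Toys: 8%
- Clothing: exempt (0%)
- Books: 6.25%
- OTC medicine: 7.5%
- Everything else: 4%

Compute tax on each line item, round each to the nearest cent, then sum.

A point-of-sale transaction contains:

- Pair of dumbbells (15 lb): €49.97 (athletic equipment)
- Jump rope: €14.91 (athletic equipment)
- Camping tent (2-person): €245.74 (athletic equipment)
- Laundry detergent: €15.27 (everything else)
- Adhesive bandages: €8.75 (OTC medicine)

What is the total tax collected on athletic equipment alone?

Pair of dumbbells (15 lb) €49.97: athletic equipment, under €200.00 → 1.5% → €0.75
Jump rope €14.91: athletic equipment, under €200.00 → 1.5% → €0.22
Camping tent (2-person) €245.74: athletic equipment, €200.00 or more → 6% → €14.74
Tax on athletic equipment = €0.75 + €0.22 + €14.74 = €15.71

€15.71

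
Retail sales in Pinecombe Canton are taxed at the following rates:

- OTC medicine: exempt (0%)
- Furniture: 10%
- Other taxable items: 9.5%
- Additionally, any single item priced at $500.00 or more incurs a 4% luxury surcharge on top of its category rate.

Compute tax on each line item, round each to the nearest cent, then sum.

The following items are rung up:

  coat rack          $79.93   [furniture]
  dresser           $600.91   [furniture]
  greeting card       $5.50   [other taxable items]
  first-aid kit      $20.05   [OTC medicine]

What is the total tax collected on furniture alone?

Coat rack $79.93: furniture → 10% → $7.99
Dresser $600.91: furniture → 10% + 4% surcharge = 14% → $84.13
Tax on furniture = $7.99 + $84.13 = $92.12

$92.12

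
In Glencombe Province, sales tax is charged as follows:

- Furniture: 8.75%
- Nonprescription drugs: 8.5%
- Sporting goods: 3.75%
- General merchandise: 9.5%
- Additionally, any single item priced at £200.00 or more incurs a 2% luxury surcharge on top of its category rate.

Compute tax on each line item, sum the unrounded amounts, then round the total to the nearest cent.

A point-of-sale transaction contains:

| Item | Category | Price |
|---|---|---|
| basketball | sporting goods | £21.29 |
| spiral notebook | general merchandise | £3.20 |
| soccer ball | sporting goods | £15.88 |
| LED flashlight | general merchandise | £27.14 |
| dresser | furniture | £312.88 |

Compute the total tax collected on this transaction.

Basketball £21.29: sporting goods → 3.75% → £0.798375
Spiral notebook £3.20: general merchandise → 9.5% → £0.304
Soccer ball £15.88: sporting goods → 3.75% → £0.5955
LED flashlight £27.14: general merchandise → 9.5% → £2.5783
Dresser £312.88: furniture → 8.75% + 2% surcharge = 10.75% → £33.6346
Unrounded tax sum = £37.910775 → £37.91

£37.91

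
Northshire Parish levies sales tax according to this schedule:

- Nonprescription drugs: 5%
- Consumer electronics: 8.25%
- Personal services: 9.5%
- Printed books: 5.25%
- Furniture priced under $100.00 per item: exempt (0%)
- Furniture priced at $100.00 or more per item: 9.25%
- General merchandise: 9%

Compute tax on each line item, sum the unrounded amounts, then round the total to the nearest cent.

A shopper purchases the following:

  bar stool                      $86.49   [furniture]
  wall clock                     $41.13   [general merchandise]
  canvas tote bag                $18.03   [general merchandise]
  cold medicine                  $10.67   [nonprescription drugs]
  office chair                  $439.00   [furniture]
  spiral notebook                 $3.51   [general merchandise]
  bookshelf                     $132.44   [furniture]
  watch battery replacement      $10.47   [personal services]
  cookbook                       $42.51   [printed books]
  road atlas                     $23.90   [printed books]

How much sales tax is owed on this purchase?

Bar stool $86.49: furniture, under $100.00 → 0% → $0.00
Wall clock $41.13: general merchandise → 9% → $3.7017
Canvas tote bag $18.03: general merchandise → 9% → $1.6227
Cold medicine $10.67: nonprescription drugs → 5% → $0.5335
Office chair $439.00: furniture, $100.00 or more → 9.25% → $40.6075
Spiral notebook $3.51: general merchandise → 9% → $0.3159
Bookshelf $132.44: furniture, $100.00 or more → 9.25% → $12.2507
Watch battery replacement $10.47: personal services → 9.5% → $0.99465
Cookbook $42.51: printed books → 5.25% → $2.231775
Road atlas $23.90: printed books → 5.25% → $1.25475
Unrounded tax sum = $63.513175 → $63.51

$63.51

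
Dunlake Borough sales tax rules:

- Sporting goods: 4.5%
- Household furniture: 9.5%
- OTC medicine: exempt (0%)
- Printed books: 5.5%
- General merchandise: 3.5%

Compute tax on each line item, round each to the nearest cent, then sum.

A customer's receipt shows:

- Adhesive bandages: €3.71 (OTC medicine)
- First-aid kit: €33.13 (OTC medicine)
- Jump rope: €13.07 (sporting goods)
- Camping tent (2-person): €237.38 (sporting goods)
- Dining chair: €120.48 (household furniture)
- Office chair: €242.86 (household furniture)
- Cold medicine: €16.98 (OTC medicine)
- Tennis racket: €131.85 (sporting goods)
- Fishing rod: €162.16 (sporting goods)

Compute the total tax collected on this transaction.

Adhesive bandages €3.71: OTC medicine → 0% → €0.00
First-aid kit €33.13: OTC medicine → 0% → €0.00
Jump rope €13.07: sporting goods → 4.5% → €0.59
Camping tent (2-person) €237.38: sporting goods → 4.5% → €10.68
Dining chair €120.48: household furniture → 9.5% → €11.45
Office chair €242.86: household furniture → 9.5% → €23.07
Cold medicine €16.98: OTC medicine → 0% → €0.00
Tennis racket €131.85: sporting goods → 4.5% → €5.93
Fishing rod €162.16: sporting goods → 4.5% → €7.30
Total tax = €0.59 + €10.68 + €11.45 + €23.07 + €5.93 + €7.30 = €59.02

€59.02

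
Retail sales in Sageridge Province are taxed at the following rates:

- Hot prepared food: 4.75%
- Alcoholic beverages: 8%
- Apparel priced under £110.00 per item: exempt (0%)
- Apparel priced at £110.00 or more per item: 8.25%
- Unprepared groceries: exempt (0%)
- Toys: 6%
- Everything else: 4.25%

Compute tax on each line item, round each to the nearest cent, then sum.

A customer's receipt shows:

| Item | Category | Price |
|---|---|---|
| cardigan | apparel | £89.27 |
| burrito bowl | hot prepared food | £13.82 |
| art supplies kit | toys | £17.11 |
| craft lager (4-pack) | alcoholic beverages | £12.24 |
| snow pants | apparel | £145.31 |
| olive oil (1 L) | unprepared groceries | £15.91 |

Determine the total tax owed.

Cardigan £89.27: apparel, under £110.00 → 0% → £0.00
Burrito bowl £13.82: hot prepared food → 4.75% → £0.66
Art supplies kit £17.11: toys → 6% → £1.03
Craft lager (4-pack) £12.24: alcoholic beverages → 8% → £0.98
Snow pants £145.31: apparel, £110.00 or more → 8.25% → £11.99
Olive oil (1 L) £15.91: unprepared groceries → 0% → £0.00
Total tax = £0.66 + £1.03 + £0.98 + £11.99 = £14.66

£14.66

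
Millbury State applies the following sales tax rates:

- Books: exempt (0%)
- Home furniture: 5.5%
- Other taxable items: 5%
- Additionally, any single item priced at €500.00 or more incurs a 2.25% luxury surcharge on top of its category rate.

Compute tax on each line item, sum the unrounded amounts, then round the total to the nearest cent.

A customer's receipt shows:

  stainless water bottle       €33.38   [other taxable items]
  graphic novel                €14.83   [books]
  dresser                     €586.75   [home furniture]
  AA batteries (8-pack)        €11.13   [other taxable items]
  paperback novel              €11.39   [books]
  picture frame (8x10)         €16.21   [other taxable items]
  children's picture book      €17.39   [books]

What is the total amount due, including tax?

Stainless water bottle €33.38: other taxable items → 5% → €1.669
Graphic novel €14.83: books → 0% → €0.00
Dresser €586.75: home furniture → 5.5% + 2.25% surcharge = 7.75% → €45.473125
AA batteries (8-pack) €11.13: other taxable items → 5% → €0.5565
Paperback novel €11.39: books → 0% → €0.00
Picture frame (8x10) €16.21: other taxable items → 5% → €0.8105
Children's picture book €17.39: books → 0% → €0.00
Subtotal = €691.08; unrounded tax = €48.509125 → €48.51; total due = €739.59

€739.59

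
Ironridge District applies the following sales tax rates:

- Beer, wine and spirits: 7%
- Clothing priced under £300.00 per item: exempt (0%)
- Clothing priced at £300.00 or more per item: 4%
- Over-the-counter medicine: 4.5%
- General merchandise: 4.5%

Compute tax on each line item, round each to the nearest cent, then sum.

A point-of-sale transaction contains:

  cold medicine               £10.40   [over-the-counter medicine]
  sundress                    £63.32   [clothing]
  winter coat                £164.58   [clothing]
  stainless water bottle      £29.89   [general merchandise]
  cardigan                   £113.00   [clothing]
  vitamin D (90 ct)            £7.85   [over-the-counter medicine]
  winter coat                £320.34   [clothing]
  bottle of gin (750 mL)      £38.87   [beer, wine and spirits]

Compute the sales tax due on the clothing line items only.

Sundress £63.32: clothing, under £300.00 → 0% → £0.00
Winter coat £164.58: clothing, under £300.00 → 0% → £0.00
Cardigan £113.00: clothing, under £300.00 → 0% → £0.00
Winter coat £320.34: clothing, £300.00 or more → 4% → £12.81
Tax on clothing = £0.00 + £0.00 + £0.00 + £12.81 = £12.81

£12.81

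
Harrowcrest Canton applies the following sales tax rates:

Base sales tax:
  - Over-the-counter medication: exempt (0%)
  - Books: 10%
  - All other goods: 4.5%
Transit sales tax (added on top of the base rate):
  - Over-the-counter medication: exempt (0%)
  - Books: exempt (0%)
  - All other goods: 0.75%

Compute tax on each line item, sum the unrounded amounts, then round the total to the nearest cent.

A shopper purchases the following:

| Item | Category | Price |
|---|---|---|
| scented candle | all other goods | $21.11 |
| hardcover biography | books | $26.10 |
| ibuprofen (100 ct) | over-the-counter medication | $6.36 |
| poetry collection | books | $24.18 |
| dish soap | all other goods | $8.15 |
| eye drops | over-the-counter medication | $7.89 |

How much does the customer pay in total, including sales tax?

Scented candle $21.11: all other goods → 4.5% + 0.75% transit = 5.25% → $1.108275
Hardcover biography $26.10: books → 10% + 0% transit = 10% → $2.61
Ibuprofen (100 ct) $6.36: over-the-counter medication → 0% + 0% transit = 0% → $0.00
Poetry collection $24.18: books → 10% + 0% transit = 10% → $2.418
Dish soap $8.15: all other goods → 4.5% + 0.75% transit = 5.25% → $0.427875
Eye drops $7.89: over-the-counter medication → 0% + 0% transit = 0% → $0.00
Subtotal = $93.79; unrounded tax = $6.56415 → $6.56; total due = $100.35

$100.35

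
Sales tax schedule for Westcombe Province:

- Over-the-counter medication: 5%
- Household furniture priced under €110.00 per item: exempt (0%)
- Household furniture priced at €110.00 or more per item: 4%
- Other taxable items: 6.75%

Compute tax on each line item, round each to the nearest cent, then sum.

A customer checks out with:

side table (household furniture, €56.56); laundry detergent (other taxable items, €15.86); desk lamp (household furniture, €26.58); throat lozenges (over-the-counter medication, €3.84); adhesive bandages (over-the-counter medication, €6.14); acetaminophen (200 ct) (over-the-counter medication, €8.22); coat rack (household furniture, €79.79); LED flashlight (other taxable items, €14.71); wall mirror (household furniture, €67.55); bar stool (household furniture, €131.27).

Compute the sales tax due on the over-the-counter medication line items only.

€0.91

Throat lozenges €3.84: over-the-counter medication → 5% → €0.19
Adhesive bandages €6.14: over-the-counter medication → 5% → €0.31
Acetaminophen (200 ct) €8.22: over-the-counter medication → 5% → €0.41
Tax on over-the-counter medication = €0.19 + €0.31 + €0.41 = €0.91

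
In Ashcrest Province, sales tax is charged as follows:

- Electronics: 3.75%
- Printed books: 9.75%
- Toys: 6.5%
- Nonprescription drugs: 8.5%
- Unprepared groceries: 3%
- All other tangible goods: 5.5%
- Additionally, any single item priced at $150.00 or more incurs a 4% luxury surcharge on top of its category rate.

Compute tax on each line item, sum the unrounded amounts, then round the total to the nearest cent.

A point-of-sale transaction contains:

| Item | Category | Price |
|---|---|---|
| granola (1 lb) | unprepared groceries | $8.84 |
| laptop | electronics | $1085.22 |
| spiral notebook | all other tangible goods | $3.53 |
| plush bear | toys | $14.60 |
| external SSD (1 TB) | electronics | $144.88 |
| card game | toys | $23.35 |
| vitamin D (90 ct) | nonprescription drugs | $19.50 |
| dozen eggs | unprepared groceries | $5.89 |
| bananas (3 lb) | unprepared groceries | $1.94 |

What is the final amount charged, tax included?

$1402.11

Granola (1 lb) $8.84: unprepared groceries → 3% → $0.2652
Laptop $1085.22: electronics → 3.75% + 4% surcharge = 7.75% → $84.10455
Spiral notebook $3.53: all other tangible goods → 5.5% → $0.19415
Plush bear $14.60: toys → 6.5% → $0.949
External SSD (1 TB) $144.88: electronics → 3.75% → $5.433
Card game $23.35: toys → 6.5% → $1.51775
Vitamin D (90 ct) $19.50: nonprescription drugs → 8.5% → $1.6575
Dozen eggs $5.89: unprepared groceries → 3% → $0.1767
Bananas (3 lb) $1.94: unprepared groceries → 3% → $0.0582
Subtotal = $1307.75; unrounded tax = $94.35605 → $94.36; total due = $1402.11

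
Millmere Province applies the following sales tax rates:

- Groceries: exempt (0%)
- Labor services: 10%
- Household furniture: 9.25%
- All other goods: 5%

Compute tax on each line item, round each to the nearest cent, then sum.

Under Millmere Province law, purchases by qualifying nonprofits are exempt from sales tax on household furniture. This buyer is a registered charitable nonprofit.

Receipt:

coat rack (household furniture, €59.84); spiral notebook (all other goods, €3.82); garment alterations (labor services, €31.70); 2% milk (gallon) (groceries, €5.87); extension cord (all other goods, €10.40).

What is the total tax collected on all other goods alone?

Spiral notebook €3.82: all other goods → 5% → €0.19
Extension cord €10.40: all other goods → 5% → €0.52
Tax on all other goods = €0.19 + €0.52 = €0.71

€0.71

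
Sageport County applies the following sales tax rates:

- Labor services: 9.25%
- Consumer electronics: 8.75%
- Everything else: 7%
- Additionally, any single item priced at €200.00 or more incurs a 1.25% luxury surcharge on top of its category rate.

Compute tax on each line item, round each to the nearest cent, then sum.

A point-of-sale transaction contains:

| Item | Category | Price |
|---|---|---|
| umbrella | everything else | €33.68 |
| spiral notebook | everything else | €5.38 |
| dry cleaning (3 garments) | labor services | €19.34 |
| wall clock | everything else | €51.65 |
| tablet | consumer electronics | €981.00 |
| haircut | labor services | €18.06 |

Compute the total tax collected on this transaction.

€107.92

Umbrella €33.68: everything else → 7% → €2.36
Spiral notebook €5.38: everything else → 7% → €0.38
Dry cleaning (3 garments) €19.34: labor services → 9.25% → €1.79
Wall clock €51.65: everything else → 7% → €3.62
Tablet €981.00: consumer electronics → 8.75% + 1.25% surcharge = 10% → €98.10
Haircut €18.06: labor services → 9.25% → €1.67
Total tax = €2.36 + €0.38 + €1.79 + €3.62 + €98.10 + €1.67 = €107.92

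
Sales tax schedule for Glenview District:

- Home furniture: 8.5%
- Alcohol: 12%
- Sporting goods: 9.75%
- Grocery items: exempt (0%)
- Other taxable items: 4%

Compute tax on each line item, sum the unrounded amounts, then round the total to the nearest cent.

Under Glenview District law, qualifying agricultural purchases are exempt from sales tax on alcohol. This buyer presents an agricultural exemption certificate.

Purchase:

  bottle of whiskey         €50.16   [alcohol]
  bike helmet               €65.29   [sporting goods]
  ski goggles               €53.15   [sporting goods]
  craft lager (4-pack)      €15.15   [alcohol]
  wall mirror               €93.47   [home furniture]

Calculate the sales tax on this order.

Bottle of whiskey €50.16: alcohol, buyer-exempt → 0% → €0.00
Bike helmet €65.29: sporting goods → 9.75% → €6.365775
Ski goggles €53.15: sporting goods → 9.75% → €5.182125
Craft lager (4-pack) €15.15: alcohol, buyer-exempt → 0% → €0.00
Wall mirror €93.47: home furniture → 8.5% → €7.94495
Unrounded tax sum = €19.49285 → €19.49

€19.49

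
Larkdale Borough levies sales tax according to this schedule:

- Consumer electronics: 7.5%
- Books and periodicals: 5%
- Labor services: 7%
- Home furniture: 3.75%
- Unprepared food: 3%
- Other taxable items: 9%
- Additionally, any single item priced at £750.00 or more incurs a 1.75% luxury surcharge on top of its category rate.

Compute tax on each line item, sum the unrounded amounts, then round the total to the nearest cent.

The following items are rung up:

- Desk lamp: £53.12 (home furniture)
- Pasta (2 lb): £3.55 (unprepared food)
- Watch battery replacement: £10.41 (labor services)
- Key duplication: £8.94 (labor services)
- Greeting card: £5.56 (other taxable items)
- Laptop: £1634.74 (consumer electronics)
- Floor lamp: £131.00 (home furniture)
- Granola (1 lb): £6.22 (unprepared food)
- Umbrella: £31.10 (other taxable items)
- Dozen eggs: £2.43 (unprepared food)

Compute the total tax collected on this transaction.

Desk lamp £53.12: home furniture → 3.75% → £1.992
Pasta (2 lb) £3.55: unprepared food → 3% → £0.1065
Watch battery replacement £10.41: labor services → 7% → £0.7287
Key duplication £8.94: labor services → 7% → £0.6258
Greeting card £5.56: other taxable items → 9% → £0.5004
Laptop £1634.74: consumer electronics → 7.5% + 1.75% surcharge = 9.25% → £151.21345
Floor lamp £131.00: home furniture → 3.75% → £4.9125
Granola (1 lb) £6.22: unprepared food → 3% → £0.1866
Umbrella £31.10: other taxable items → 9% → £2.799
Dozen eggs £2.43: unprepared food → 3% → £0.0729
Unrounded tax sum = £163.13785 → £163.14

£163.14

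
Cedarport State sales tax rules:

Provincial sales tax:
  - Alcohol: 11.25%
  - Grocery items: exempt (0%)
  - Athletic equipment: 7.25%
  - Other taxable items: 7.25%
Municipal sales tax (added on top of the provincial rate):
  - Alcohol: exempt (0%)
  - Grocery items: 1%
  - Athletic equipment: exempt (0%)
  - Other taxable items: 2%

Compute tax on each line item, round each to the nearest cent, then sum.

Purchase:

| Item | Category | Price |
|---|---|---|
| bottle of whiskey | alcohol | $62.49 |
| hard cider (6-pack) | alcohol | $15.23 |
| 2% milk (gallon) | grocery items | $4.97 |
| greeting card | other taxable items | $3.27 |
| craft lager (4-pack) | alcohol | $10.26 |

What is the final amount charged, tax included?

$106.46

Bottle of whiskey $62.49: alcohol → 11.25% + 0% municipal = 11.25% → $7.03
Hard cider (6-pack) $15.23: alcohol → 11.25% + 0% municipal = 11.25% → $1.71
2% milk (gallon) $4.97: grocery items → 0% + 1% municipal = 1% → $0.05
Greeting card $3.27: other taxable items → 7.25% + 2% municipal = 9.25% → $0.30
Craft lager (4-pack) $10.26: alcohol → 11.25% + 0% municipal = 11.25% → $1.15
Subtotal = $96.22; tax = $10.24; total due = $106.46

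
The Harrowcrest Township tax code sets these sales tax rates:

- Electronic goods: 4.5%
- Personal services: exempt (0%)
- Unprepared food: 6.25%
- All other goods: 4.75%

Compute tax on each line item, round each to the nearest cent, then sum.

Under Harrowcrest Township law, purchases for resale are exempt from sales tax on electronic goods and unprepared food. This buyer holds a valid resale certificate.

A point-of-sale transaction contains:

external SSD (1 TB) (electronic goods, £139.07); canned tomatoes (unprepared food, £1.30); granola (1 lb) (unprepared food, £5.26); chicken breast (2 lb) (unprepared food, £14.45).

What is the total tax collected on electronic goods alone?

External SSD (1 TB) £139.07: electronic goods, buyer-exempt → 0% → £0.00
Tax on electronic goods = £0.00

£0.00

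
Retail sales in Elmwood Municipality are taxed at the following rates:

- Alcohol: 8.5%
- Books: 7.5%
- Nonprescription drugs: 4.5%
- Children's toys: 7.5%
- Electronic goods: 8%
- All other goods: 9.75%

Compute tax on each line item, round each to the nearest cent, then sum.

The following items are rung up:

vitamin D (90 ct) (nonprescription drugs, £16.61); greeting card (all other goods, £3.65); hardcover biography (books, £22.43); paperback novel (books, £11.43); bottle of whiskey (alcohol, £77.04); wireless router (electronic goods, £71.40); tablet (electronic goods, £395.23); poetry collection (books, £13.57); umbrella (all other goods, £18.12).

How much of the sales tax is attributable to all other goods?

£2.13

Greeting card £3.65: all other goods → 9.75% → £0.36
Umbrella £18.12: all other goods → 9.75% → £1.77
Tax on all other goods = £0.36 + £1.77 = £2.13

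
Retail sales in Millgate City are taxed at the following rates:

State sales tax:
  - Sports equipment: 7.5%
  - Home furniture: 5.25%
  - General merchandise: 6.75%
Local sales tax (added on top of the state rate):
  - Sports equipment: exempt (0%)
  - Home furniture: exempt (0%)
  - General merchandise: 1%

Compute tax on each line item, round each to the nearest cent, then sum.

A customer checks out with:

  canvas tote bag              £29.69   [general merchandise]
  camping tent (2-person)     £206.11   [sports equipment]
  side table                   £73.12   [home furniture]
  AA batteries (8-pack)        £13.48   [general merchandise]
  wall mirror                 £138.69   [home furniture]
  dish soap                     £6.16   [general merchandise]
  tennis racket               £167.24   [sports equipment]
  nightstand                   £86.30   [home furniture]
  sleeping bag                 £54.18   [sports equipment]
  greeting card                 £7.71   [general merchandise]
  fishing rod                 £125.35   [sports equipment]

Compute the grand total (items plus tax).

Canvas tote bag £29.69: general merchandise → 6.75% + 1% local = 7.75% → £2.30
Camping tent (2-person) £206.11: sports equipment → 7.5% + 0% local = 7.5% → £15.46
Side table £73.12: home furniture → 5.25% + 0% local = 5.25% → £3.84
AA batteries (8-pack) £13.48: general merchandise → 6.75% + 1% local = 7.75% → £1.04
Wall mirror £138.69: home furniture → 5.25% + 0% local = 5.25% → £7.28
Dish soap £6.16: general merchandise → 6.75% + 1% local = 7.75% → £0.48
Tennis racket £167.24: sports equipment → 7.5% + 0% local = 7.5% → £12.54
Nightstand £86.30: home furniture → 5.25% + 0% local = 5.25% → £4.53
Sleeping bag £54.18: sports equipment → 7.5% + 0% local = 7.5% → £4.06
Greeting card £7.71: general merchandise → 6.75% + 1% local = 7.75% → £0.60
Fishing rod £125.35: sports equipment → 7.5% + 0% local = 7.5% → £9.40
Subtotal = £908.03; tax = £61.53; total due = £969.56

£969.56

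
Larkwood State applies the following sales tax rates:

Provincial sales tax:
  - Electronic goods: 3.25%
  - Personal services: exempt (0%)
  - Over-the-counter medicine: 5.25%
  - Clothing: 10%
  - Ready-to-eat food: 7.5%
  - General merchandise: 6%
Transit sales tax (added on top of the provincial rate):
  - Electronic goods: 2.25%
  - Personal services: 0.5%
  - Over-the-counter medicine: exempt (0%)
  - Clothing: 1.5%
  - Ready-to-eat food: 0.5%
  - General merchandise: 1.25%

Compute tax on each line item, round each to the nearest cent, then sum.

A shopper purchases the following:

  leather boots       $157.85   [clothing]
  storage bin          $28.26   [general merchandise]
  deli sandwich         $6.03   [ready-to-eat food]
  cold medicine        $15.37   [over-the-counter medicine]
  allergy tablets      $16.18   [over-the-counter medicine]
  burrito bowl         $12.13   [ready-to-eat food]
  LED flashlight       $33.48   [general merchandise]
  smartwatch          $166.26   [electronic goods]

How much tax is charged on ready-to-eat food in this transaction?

Deli sandwich $6.03: ready-to-eat food → 7.5% + 0.5% transit = 8% → $0.48
Burrito bowl $12.13: ready-to-eat food → 7.5% + 0.5% transit = 8% → $0.97
Tax on ready-to-eat food = $0.48 + $0.97 = $1.45

$1.45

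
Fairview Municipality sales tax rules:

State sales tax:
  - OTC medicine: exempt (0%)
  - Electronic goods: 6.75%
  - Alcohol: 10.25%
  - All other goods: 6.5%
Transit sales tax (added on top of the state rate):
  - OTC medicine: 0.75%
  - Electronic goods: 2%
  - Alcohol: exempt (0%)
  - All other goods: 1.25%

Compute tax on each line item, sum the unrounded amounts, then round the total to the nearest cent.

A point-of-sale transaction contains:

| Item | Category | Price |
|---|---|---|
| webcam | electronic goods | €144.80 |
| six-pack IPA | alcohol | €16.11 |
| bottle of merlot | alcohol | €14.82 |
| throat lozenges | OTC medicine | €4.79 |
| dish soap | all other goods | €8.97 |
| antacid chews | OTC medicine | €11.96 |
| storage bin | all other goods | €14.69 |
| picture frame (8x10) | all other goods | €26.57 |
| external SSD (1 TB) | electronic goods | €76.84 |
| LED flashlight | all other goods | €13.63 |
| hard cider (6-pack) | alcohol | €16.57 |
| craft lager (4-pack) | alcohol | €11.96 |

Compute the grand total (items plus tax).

€392.27

Webcam €144.80: electronic goods → 6.75% + 2% transit = 8.75% → €12.67
Six-pack IPA €16.11: alcohol → 10.25% + 0% transit = 10.25% → €1.651275
Bottle of merlot €14.82: alcohol → 10.25% + 0% transit = 10.25% → €1.51905
Throat lozenges €4.79: OTC medicine → 0% + 0.75% transit = 0.75% → €0.035925
Dish soap €8.97: all other goods → 6.5% + 1.25% transit = 7.75% → €0.695175
Antacid chews €11.96: OTC medicine → 0% + 0.75% transit = 0.75% → €0.0897
Storage bin €14.69: all other goods → 6.5% + 1.25% transit = 7.75% → €1.138475
Picture frame (8x10) €26.57: all other goods → 6.5% + 1.25% transit = 7.75% → €2.059175
External SSD (1 TB) €76.84: electronic goods → 6.75% + 2% transit = 8.75% → €6.7235
LED flashlight €13.63: all other goods → 6.5% + 1.25% transit = 7.75% → €1.056325
Hard cider (6-pack) €16.57: alcohol → 10.25% + 0% transit = 10.25% → €1.698425
Craft lager (4-pack) €11.96: alcohol → 10.25% + 0% transit = 10.25% → €1.2259
Subtotal = €361.71; unrounded tax = €30.562925 → €30.56; total due = €392.27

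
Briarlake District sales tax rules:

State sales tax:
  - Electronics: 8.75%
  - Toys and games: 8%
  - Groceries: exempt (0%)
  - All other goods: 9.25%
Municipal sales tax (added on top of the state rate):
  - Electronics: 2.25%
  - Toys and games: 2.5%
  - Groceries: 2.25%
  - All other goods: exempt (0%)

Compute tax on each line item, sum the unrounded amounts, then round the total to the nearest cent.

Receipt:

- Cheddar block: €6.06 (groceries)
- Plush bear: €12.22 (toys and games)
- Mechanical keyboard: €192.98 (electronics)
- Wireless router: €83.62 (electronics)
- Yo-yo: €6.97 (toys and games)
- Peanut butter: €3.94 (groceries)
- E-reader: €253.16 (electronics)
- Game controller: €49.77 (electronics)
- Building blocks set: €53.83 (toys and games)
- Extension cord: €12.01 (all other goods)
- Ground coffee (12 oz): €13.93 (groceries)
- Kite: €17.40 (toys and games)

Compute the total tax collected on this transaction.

€74.89

Cheddar block €6.06: groceries → 0% + 2.25% municipal = 2.25% → €0.13635
Plush bear €12.22: toys and games → 8% + 2.5% municipal = 10.5% → €1.2831
Mechanical keyboard €192.98: electronics → 8.75% + 2.25% municipal = 11% → €21.2278
Wireless router €83.62: electronics → 8.75% + 2.25% municipal = 11% → €9.1982
Yo-yo €6.97: toys and games → 8% + 2.5% municipal = 10.5% → €0.73185
Peanut butter €3.94: groceries → 0% + 2.25% municipal = 2.25% → €0.08865
E-reader €253.16: electronics → 8.75% + 2.25% municipal = 11% → €27.8476
Game controller €49.77: electronics → 8.75% + 2.25% municipal = 11% → €5.4747
Building blocks set €53.83: toys and games → 8% + 2.5% municipal = 10.5% → €5.65215
Extension cord €12.01: all other goods → 9.25% + 0% municipal = 9.25% → €1.110925
Ground coffee (12 oz) €13.93: groceries → 0% + 2.25% municipal = 2.25% → €0.313425
Kite €17.40: toys and games → 8% + 2.5% municipal = 10.5% → €1.827
Unrounded tax sum = €74.89175 → €74.89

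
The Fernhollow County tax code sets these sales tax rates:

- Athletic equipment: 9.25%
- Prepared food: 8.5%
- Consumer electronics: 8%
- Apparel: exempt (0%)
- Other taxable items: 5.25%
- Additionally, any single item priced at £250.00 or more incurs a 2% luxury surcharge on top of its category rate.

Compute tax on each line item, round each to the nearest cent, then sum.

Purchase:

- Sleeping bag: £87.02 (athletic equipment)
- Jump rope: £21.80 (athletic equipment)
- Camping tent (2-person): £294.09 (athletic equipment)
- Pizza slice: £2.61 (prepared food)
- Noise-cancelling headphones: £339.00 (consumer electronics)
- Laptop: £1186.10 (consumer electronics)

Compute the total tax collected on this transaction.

£195.89

Sleeping bag £87.02: athletic equipment → 9.25% → £8.05
Jump rope £21.80: athletic equipment → 9.25% → £2.02
Camping tent (2-person) £294.09: athletic equipment → 9.25% + 2% surcharge = 11.25% → £33.09
Pizza slice £2.61: prepared food → 8.5% → £0.22
Noise-cancelling headphones £339.00: consumer electronics → 8% + 2% surcharge = 10% → £33.90
Laptop £1186.10: consumer electronics → 8% + 2% surcharge = 10% → £118.61
Total tax = £8.05 + £2.02 + £33.09 + £0.22 + £33.90 + £118.61 = £195.89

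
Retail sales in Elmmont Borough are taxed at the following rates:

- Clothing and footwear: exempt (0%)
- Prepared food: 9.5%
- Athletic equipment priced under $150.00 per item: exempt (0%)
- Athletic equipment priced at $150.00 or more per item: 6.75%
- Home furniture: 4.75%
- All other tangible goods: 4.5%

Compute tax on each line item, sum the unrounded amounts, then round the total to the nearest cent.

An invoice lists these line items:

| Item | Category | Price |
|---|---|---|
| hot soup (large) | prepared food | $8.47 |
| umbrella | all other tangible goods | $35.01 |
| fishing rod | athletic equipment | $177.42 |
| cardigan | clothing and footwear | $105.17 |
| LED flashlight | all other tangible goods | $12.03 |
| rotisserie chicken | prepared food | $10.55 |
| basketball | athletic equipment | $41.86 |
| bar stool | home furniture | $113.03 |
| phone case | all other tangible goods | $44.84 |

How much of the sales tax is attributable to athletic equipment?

$11.98

Fishing rod $177.42: athletic equipment, $150.00 or more → 6.75% → $11.97585
Basketball $41.86: athletic equipment, under $150.00 → 0% → $0.00
Tax on athletic equipment: unrounded sum = $11.97585 → $11.98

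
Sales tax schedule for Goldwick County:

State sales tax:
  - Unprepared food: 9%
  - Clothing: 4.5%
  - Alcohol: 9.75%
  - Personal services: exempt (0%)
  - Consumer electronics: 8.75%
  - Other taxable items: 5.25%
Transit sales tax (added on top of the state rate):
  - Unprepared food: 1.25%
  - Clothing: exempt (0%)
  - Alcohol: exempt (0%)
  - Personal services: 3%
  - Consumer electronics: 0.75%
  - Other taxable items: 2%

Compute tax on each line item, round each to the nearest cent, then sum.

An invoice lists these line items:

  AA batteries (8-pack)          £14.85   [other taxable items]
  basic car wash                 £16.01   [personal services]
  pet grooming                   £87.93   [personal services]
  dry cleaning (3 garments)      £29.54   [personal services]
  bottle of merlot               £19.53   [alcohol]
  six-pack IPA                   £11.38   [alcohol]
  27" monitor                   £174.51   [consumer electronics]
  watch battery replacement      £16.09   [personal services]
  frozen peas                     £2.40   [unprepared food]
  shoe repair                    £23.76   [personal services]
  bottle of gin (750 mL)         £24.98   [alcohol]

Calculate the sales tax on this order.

£28.56

AA batteries (8-pack) £14.85: other taxable items → 5.25% + 2% transit = 7.25% → £1.08
Basic car wash £16.01: personal services → 0% + 3% transit = 3% → £0.48
Pet grooming £87.93: personal services → 0% + 3% transit = 3% → £2.64
Dry cleaning (3 garments) £29.54: personal services → 0% + 3% transit = 3% → £0.89
Bottle of merlot £19.53: alcohol → 9.75% + 0% transit = 9.75% → £1.90
Six-pack IPA £11.38: alcohol → 9.75% + 0% transit = 9.75% → £1.11
27" monitor £174.51: consumer electronics → 8.75% + 0.75% transit = 9.5% → £16.58
Watch battery replacement £16.09: personal services → 0% + 3% transit = 3% → £0.48
Frozen peas £2.40: unprepared food → 9% + 1.25% transit = 10.25% → £0.25
Shoe repair £23.76: personal services → 0% + 3% transit = 3% → £0.71
Bottle of gin (750 mL) £24.98: alcohol → 9.75% + 0% transit = 9.75% → £2.44
Total tax = £1.08 + £0.48 + £2.64 + £0.89 + £1.90 + £1.11 + £16.58 + £0.48 + £0.25 + £0.71 + £2.44 = £28.56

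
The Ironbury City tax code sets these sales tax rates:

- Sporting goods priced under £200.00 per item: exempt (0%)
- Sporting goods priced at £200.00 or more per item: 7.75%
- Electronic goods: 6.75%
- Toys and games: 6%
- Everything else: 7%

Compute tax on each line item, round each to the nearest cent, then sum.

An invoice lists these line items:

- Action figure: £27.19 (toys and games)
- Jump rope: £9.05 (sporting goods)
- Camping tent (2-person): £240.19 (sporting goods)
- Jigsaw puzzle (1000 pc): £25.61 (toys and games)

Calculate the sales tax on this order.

Action figure £27.19: toys and games → 6% → £1.63
Jump rope £9.05: sporting goods, under £200.00 → 0% → £0.00
Camping tent (2-person) £240.19: sporting goods, £200.00 or more → 7.75% → £18.61
Jigsaw puzzle (1000 pc) £25.61: toys and games → 6% → £1.54
Total tax = £1.63 + £18.61 + £1.54 = £21.78

£21.78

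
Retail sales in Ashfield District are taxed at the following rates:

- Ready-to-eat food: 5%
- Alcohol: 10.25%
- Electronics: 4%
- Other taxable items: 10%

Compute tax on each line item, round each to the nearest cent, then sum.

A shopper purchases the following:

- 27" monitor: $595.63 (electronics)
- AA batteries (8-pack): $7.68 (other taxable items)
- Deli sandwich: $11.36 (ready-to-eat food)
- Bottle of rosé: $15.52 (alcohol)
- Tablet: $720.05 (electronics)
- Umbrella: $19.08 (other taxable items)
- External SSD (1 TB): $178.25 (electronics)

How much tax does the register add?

27" monitor $595.63: electronics → 4% → $23.83
AA batteries (8-pack) $7.68: other taxable items → 10% → $0.77
Deli sandwich $11.36: ready-to-eat food → 5% → $0.57
Bottle of rosé $15.52: alcohol → 10.25% → $1.59
Tablet $720.05: electronics → 4% → $28.80
Umbrella $19.08: other taxable items → 10% → $1.91
External SSD (1 TB) $178.25: electronics → 4% → $7.13
Total tax = $23.83 + $0.77 + $0.57 + $1.59 + $28.80 + $1.91 + $7.13 = $64.60

$64.60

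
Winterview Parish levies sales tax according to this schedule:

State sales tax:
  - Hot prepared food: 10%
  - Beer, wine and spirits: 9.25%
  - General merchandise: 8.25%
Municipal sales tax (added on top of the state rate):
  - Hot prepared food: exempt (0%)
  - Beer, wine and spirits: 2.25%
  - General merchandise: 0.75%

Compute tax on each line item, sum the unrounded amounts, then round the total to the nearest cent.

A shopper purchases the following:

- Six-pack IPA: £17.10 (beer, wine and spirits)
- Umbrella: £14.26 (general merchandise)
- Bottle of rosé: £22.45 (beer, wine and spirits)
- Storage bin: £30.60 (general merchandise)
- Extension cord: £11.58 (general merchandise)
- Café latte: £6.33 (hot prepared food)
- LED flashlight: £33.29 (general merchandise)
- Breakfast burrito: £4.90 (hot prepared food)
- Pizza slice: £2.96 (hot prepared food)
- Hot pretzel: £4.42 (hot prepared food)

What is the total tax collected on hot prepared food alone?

Café latte £6.33: hot prepared food → 10% + 0% municipal = 10% → £0.633
Breakfast burrito £4.90: hot prepared food → 10% + 0% municipal = 10% → £0.49
Pizza slice £2.96: hot prepared food → 10% + 0% municipal = 10% → £0.296
Hot pretzel £4.42: hot prepared food → 10% + 0% municipal = 10% → £0.442
Tax on hot prepared food: unrounded sum = £1.861 → £1.86

£1.86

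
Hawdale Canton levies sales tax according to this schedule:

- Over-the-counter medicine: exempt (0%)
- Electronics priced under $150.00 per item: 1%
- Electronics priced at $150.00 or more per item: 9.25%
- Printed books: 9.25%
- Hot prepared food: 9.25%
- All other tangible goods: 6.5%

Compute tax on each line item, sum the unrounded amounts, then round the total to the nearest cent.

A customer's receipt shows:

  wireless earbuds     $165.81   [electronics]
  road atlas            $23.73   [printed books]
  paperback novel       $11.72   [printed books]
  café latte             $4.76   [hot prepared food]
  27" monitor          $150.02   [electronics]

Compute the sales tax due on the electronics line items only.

$29.21

Wireless earbuds $165.81: electronics, $150.00 or more → 9.25% → $15.337425
27" monitor $150.02: electronics, $150.00 or more → 9.25% → $13.87685
Tax on electronics: unrounded sum = $29.214275 → $29.21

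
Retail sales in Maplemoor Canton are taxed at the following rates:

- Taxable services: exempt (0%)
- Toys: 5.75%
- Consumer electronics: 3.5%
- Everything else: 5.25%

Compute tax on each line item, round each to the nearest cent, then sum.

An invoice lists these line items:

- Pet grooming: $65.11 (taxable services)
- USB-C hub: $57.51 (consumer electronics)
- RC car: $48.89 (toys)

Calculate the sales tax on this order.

$4.82

Pet grooming $65.11: taxable services → 0% → $0.00
USB-C hub $57.51: consumer electronics → 3.5% → $2.01
RC car $48.89: toys → 5.75% → $2.81
Total tax = $2.01 + $2.81 = $4.82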